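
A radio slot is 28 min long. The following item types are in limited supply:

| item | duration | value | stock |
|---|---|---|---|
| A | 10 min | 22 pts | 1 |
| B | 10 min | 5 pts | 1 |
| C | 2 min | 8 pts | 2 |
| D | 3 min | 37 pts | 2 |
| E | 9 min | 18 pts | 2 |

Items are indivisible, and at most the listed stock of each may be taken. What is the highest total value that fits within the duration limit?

126 pts

Top feasible selections:
- 2×C + 2×D + 2×E: duration 28, value 126
- 1×A + 1×C + 2×D + 1×E: duration 27, value 122
Best: 126 pts.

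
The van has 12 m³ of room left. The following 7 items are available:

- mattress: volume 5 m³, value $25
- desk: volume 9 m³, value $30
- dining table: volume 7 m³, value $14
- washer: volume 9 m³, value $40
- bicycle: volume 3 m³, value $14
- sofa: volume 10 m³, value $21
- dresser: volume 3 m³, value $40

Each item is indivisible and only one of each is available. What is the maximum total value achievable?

Check high-value combinations within 12 m³:
- washer+dresser: volume 9+3=12, value 40+40=80
- mattress+bicycle+dresser: volume 5+3+3=11, value 25+14+40=79
- desk+dresser: volume 9+3=12, value 30+40=70
Best: $80.

$80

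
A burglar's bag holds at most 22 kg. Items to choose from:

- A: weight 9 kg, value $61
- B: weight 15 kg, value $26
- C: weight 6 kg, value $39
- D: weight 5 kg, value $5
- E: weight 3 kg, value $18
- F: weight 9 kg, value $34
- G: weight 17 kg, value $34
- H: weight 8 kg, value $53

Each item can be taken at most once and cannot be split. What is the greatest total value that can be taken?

$132

Check high-value combinations within 22 kg:
- A+E+H: weight 9+3+8=20, value 61+18+53=132
- A+D+H: weight 9+5+8=22, value 61+5+53=119
- A+C+E: weight 9+6+3=18, value 61+39+18=118
Best: $132.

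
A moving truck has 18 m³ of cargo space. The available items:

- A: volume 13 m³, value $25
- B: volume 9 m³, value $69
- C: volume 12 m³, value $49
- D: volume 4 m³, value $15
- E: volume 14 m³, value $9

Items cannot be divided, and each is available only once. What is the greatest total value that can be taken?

$84

Check high-value combinations within 18 m³:
- B+D: volume 9+4=13, value 69+15=84
- B: volume 9, value 69
- C+D: volume 12+4=16, value 49+15=64
Best: $84.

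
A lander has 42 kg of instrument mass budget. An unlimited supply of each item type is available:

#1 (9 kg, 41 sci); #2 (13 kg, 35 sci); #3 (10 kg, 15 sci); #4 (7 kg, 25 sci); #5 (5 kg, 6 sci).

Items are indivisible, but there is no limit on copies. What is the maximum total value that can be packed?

173 sci

Best value-per-unit is #1 at 41/9; filling with it alone gives 4×41 = 164.
Optimal mix: 3×#1 + 2×#4 → mass 41, value 173.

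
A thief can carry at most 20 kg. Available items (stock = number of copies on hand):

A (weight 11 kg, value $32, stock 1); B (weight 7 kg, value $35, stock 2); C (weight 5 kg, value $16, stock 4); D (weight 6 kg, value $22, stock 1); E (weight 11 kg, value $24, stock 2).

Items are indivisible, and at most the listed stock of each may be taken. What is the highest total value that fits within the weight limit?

Top feasible selections:
- 2×B + 1×D: weight 20, value 92
- 2×B + 1×C: weight 19, value 86
- 1×B + 1×C + 1×D: weight 18, value 73
- 2×B: weight 14, value 70
Best: $92.

$92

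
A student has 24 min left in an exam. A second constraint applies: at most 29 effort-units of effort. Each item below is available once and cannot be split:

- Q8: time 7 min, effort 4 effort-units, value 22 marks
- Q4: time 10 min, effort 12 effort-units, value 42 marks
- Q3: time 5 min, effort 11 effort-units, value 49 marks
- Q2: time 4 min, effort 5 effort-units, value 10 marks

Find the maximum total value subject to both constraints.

113 marks

Feasible sets respecting both limits:
- Q8+Q4+Q3: time 22, effort 27, value 113
- Q4+Q3+Q2: time 19, effort 28, value 101
- Q4+Q3: time 15, effort 23, value 91
- Q8+Q3+Q2: time 16, effort 20, value 81
Best: 113 marks.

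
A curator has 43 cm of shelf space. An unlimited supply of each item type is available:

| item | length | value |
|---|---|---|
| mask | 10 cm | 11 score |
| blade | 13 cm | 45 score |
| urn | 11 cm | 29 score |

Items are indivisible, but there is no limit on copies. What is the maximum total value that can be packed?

135 score

Best value-per-unit is blade at 45/13, and filling with it alone uses length 3×13=39. No mix of the others beats 3×45 = 135.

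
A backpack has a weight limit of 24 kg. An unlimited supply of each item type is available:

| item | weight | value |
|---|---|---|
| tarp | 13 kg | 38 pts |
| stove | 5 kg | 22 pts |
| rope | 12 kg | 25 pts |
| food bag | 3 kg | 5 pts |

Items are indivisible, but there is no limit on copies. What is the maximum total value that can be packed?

Best value-per-unit is stove at 22/5; filling with it alone gives 4×22 = 88.
Optimal mix: 4×stove + 1×food bag → weight 23, value 93.

93 pts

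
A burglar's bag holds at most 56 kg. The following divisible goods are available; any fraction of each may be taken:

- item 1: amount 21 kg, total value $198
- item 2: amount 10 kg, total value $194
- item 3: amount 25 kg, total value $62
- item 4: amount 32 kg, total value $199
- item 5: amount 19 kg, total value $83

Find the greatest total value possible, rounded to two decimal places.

547.47

Take in order of value per unit:
- item 2 (194/10 per unit): all 10 → value 194, running total 194.00
- item 1 (198/21 per unit): all 21 → value 198, running total 392.00
- item 4 (199/32 per unit): 25 of 32 → value 25×199/32 = 155.4688, running total 547.47
Total 547.47.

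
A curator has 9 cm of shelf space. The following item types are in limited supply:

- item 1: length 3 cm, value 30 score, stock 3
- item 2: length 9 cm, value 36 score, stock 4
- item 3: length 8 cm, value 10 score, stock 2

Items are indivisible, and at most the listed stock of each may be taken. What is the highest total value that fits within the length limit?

Best selections within length 9 and stock limits:
- 3×item 1: length 9, value 90
- 2×item 1: length 6, value 60
- 1×item 2: length 9, value 36
- 1×item 1: length 3, value 30
Best: 90 score.

90 score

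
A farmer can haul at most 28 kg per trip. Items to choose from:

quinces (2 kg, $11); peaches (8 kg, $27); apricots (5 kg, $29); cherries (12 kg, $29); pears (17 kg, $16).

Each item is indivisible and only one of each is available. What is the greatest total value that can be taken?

Check high-value combinations within 28 kg:
- quinces+peaches+apricots+cherries: weight 2+8+5+12=27, value 11+27+29+29=96
- peaches+apricots+cherries: weight 8+5+12=25, value 27+29+29=85
- quinces+apricots+cherries: weight 2+5+12=19, value 11+29+29=69
- quinces+peaches+apricots: weight 2+8+5=15, value 11+27+29=67
- quinces+peaches+cherries: weight 2+8+12=22, value 11+27+29=67
Best: $96.

$96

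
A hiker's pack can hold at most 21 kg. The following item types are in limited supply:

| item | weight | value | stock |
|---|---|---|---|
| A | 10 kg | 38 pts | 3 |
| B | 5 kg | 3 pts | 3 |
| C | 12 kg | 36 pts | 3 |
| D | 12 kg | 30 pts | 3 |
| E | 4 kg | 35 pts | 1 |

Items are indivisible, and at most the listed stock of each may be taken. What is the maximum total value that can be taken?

76 pts

Top feasible selections:
- 1×A + 1×B + 1×E: weight 19, value 76
- 2×A: weight 20, value 76
- 1×B + 1×C + 1×E: weight 21, value 74
- 1×A + 1×E: weight 14, value 73
Best: 76 pts.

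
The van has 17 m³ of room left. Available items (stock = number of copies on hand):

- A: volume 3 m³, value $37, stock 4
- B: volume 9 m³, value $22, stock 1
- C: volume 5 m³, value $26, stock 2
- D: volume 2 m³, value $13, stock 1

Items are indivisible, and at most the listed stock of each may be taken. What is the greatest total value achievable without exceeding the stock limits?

Top feasible selections:
- 4×A + 1×C: volume 17, value 174
- 4×A + 1×D: volume 14, value 161
Best: $174.

$174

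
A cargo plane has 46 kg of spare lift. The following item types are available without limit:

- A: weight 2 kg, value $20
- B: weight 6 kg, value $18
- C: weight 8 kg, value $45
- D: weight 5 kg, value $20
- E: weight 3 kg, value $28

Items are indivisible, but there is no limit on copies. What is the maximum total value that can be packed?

Best value-per-unit is A at 20/2, and filling with it alone uses weight 23×2=46. No mix of the others beats 23×20 = 460.

$460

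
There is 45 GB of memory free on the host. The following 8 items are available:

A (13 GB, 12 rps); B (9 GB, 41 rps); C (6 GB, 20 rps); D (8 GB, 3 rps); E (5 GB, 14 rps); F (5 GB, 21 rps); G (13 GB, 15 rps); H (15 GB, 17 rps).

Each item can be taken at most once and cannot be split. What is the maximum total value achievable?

113 rps

This is a 0/1 knapsack; check combinations near the capacity.
- B+C+E+F+H: memory 9+6+5+5+15=40, value 41+20+14+21+17=113
- B+C+E+F+G: memory 9+6+5+5+13=38, value 41+20+14+21+15=111
- A+B+C+E+F: memory 13+9+6+5+5=38, value 12+41+20+14+21=108
- A+B+E+F+G: memory 13+9+5+5+13=45, value 12+41+14+21+15=103
- B+C+D+F+H: memory 9+6+8+5+15=43, value 41+20+3+21+17=102
Best: 113 rps.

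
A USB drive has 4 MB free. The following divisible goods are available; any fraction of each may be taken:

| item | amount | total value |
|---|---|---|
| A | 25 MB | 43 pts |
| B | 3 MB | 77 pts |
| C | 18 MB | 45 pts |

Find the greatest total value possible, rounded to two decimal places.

Take in order of value per unit:
- B (77/3 per unit): all 3 → value 77, running total 77.00
- C (45/18 per unit): 1 of 18 → value 1×45/18 = 2.5000, running total 79.50
Total 79.50.

79.50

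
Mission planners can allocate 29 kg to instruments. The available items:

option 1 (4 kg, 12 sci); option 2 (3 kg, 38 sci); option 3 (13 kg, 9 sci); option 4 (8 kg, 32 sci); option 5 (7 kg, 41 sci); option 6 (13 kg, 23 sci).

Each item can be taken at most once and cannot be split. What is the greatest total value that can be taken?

Check high-value combinations within 29 kg:
- option 1+option 2+option 4+option 5: mass 4+3+8+7=22, value 12+38+32+41=123
- option 1+option 2+option 5+option 6: mass 4+3+7+13=27, value 12+38+41+23=114
- option 2+option 4+option 5: mass 3+8+7=18, value 38+32+41=111
- option 1+option 2+option 4+option 6: mass 4+3+8+13=28, value 12+38+32+23=105
Best: 123 sci.

123 sci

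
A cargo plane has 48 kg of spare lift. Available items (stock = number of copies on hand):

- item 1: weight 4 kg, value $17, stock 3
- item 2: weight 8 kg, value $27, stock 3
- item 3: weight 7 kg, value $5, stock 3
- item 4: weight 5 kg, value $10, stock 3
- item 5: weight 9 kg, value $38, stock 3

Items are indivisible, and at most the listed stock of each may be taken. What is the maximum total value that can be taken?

Best selections within weight 48 and stock limits:
- 3×item 1 + 1×item 2 + 3×item 5: weight 47, value 192
- 1×item 1 + 2×item 2 + 3×item 5: weight 47, value 185
- 2×item 1 + 1×item 2 + 1×item 4 + 3×item 5: weight 48, value 185
- 3×item 1 + 2×item 2 + 2×item 5: weight 46, value 181
Best: $192.

$192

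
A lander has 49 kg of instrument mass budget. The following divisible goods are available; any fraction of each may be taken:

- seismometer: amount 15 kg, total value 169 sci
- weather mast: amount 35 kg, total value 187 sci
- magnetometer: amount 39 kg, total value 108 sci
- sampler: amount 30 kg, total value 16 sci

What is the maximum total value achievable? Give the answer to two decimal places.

Take in order of value per unit:
- seismometer (169/15 per unit): all 15 → value 169, running total 169.00
- weather mast (187/35 per unit): 34 of 35 → value 34×187/35 = 181.6571, running total 350.66
Total 350.66.

350.66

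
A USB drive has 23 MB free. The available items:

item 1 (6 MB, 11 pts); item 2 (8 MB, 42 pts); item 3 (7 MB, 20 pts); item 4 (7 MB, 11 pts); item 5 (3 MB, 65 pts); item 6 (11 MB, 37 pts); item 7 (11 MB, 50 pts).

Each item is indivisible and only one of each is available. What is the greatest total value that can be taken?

157 pts

This is a 0/1 knapsack; check combinations near the capacity.
- item 2+item 5+item 7: size 8+3+11=22, value 42+65+50=157
- item 2+item 5+item 6: size 8+3+11=22, value 42+65+37=144
- item 3+item 5+item 7: size 7+3+11=21, value 20+65+50=135
- item 2+item 3+item 5: size 8+7+3=18, value 42+20+65=127
Best: 157 pts.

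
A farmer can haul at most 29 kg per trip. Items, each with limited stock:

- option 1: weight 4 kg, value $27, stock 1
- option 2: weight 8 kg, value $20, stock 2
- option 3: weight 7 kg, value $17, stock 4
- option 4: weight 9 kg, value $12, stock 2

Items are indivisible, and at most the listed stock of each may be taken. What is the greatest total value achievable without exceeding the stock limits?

Top feasible selections:
- 1×option 1 + 2×option 2 + 1×option 3: weight 27, value 84
- 1×option 1 + 1×option 2 + 2×option 3: weight 26, value 81
- 1×option 1 + 2×option 2 + 1×option 4: weight 29, value 79
Best: $84.

$84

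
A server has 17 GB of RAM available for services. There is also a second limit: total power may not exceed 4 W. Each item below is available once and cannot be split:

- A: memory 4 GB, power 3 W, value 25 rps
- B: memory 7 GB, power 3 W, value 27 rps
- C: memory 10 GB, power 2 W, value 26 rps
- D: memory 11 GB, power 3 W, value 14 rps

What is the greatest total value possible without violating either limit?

27 rps

Feasible sets respecting both limits:
- B: memory 7, power 3, value 27
- C: memory 10, power 2, value 26
- A: memory 4, power 3, value 25
- D: memory 11, power 3, value 14
Best: 27 rps.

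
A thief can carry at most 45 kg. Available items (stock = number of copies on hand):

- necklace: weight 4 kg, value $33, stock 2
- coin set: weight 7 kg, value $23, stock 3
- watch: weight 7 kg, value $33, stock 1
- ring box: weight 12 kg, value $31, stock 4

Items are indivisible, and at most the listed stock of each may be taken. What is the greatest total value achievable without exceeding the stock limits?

Top feasible selections:
- 2×necklace + 2×coin set + 1×watch + 1×ring box: weight 41, value 176
- 2×necklace + 3×coin set + 1×watch: weight 36, value 168
Best: $176.

$176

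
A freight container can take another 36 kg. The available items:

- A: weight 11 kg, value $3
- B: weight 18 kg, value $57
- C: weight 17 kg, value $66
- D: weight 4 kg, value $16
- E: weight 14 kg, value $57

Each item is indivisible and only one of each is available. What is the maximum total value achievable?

$139

Check high-value combinations within 36 kg:
- C+D+E: weight 17+4+14=35, value 66+16+57=139
- B+D+E: weight 18+4+14=36, value 57+16+57=130
- C+E: weight 17+14=31, value 66+57=123
Best: $139.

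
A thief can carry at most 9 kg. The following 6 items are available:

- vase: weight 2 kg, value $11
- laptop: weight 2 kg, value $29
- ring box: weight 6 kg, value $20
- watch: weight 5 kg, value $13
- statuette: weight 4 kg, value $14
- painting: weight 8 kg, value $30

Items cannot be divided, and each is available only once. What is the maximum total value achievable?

$54

Check high-value combinations within 9 kg:
- vase+laptop+statuette: weight 2+2+4=8, value 11+29+14=54
- vase+laptop+watch: weight 2+2+5=9, value 11+29+13=53
- laptop+ring box: weight 2+6=8, value 29+20=49
- laptop+statuette: weight 2+4=6, value 29+14=43
- laptop+watch: weight 2+5=7, value 29+13=42
Best: $54.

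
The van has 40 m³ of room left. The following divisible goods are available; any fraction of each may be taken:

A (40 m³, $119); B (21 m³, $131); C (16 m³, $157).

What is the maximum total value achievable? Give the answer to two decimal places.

Take in order of value per unit:
- C (157/16 per unit): all 16 → value 157, running total 157.00
- B (131/21 per unit): all 21 → value 131, running total 288.00
- A (119/40 per unit): 3 of 40 → value 3×119/40 = 8.9250, running total 296.93
Total 296.93.

296.93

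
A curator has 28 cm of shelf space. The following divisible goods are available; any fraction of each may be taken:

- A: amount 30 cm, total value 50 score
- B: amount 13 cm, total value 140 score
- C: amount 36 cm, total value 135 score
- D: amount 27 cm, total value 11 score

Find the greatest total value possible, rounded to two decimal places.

196.25

Take in order of value per unit:
- B (140/13 per unit): all 13 → value 140, running total 140.00
- C (135/36 per unit): 15 of 36 → value 15×135/36 = 56.2500, running total 196.25
Total 196.25.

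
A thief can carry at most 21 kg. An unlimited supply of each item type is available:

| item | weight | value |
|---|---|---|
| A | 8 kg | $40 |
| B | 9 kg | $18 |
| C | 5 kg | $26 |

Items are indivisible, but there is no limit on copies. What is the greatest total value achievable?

$106

Best value-per-unit is C at 26/5; filling with it alone gives 4×26 = 104.
Optimal mix: 2×A + 1×C → weight 21, value 106.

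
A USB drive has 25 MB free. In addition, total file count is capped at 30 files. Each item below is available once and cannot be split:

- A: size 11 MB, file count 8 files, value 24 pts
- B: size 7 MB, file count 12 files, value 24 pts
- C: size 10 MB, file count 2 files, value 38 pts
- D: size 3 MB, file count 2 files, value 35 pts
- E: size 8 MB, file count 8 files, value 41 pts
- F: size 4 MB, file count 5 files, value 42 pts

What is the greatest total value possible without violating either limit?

156 pts

Feasible sets respecting both limits:
- C+D+E+F: size 25, file count 17, value 156
- B+D+E+F: size 22, file count 27, value 142
- B+C+D+F: size 24, file count 21, value 139
Best: 156 pts.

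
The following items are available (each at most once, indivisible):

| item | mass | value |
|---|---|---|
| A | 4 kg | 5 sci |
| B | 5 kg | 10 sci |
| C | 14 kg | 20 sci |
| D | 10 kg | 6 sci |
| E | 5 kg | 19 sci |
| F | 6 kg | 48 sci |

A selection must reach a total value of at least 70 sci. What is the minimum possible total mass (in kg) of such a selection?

15

Subsets with value ≥ 70, sorted by total mass:
- A+E+F: mass 15, value 72
- B+E+F: mass 16, value 77
Minimum mass: 15 kg.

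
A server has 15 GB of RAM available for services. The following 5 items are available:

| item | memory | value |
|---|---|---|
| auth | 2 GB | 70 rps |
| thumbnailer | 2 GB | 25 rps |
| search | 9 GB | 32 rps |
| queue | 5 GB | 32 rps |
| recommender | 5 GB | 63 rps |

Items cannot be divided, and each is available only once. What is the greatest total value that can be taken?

190 rps

Check high-value combinations within 15 GB:
- auth+thumbnailer+queue+recommender: memory 2+2+5+5=14, value 70+25+32+63=190
- auth+queue+recommender: memory 2+5+5=12, value 70+32+63=165
- auth+thumbnailer+recommender: memory 2+2+5=9, value 70+25+63=158
Best: 190 rps.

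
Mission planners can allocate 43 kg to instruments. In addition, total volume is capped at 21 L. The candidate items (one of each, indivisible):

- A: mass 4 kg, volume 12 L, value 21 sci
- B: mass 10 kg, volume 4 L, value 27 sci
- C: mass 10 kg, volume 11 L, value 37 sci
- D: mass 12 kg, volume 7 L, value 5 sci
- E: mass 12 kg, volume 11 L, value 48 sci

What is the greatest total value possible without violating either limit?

75 sci

Feasible sets respecting both limits:
- B+E: mass 22, volume 15, value 75
- B+C: mass 20, volume 15, value 64
- D+E: mass 24, volume 18, value 53
Best: 75 sci.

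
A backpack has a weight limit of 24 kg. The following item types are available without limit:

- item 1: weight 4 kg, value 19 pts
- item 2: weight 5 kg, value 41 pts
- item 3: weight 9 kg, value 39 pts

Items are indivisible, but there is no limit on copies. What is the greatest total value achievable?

183 pts

Best value-per-unit is item 2 at 41/5; filling with it alone gives 4×41 = 164.
Optimal mix: 1×item 1 + 4×item 2 → weight 24, value 183.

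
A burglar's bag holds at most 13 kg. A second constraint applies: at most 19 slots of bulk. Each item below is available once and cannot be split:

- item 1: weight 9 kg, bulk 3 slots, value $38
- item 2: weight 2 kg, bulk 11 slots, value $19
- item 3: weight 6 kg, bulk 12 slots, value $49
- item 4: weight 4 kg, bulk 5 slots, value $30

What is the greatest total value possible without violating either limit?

$79

Feasible sets respecting both limits:
- item 3+item 4: weight 10, bulk 17, value 79
- item 1+item 4: weight 13, bulk 8, value 68
- item 1+item 2: weight 11, bulk 14, value 57
- item 3: weight 6, bulk 12, value 49
Best: $79.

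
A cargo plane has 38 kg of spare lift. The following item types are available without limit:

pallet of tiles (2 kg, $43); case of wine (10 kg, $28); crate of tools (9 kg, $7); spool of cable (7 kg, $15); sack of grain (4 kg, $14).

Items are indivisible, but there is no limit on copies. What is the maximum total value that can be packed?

$817

Best value-per-unit is pallet of tiles at 43/2, and filling with it alone uses weight 19×2=38. No mix of the others beats 19×43 = 817.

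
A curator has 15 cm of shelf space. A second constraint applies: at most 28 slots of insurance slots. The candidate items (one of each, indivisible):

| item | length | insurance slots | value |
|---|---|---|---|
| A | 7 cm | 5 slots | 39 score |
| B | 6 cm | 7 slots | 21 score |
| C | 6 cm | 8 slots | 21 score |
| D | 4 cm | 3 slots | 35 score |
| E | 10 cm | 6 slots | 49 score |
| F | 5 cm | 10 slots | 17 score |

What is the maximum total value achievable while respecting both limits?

84 score

Feasible sets respecting both limits:
- D+E: length 14, insurance slots 9, value 84
- A+D: length 11, insurance slots 8, value 74
- B+D+F: length 15, insurance slots 20, value 73
Best: 84 score.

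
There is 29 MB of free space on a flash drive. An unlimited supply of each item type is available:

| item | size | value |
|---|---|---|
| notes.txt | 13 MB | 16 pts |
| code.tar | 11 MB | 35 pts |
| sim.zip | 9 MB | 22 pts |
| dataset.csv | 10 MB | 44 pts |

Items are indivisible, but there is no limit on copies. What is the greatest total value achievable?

110 pts

Best value-per-unit is dataset.csv at 44/10; filling with it alone gives 2×44 = 88.
Optimal mix: 1×sim.zip + 2×dataset.csv → size 29, value 110.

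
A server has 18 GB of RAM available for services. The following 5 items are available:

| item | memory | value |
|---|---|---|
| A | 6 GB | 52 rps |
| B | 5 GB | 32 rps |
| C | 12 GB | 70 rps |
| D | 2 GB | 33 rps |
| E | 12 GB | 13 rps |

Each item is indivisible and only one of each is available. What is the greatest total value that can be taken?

122 rps

Check high-value combinations within 18 GB:
- A+C: memory 6+12=18, value 52+70=122
- A+B+D: memory 6+5+2=13, value 52+32+33=117
- C+D: memory 12+2=14, value 70+33=103
- B+C: memory 5+12=17, value 32+70=102
- A+D: memory 6+2=8, value 52+33=85
Best: 122 rps.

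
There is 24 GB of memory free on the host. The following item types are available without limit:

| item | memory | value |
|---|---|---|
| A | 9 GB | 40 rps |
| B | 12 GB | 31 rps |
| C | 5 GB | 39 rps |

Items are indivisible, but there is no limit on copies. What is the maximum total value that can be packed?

157 rps

Best value-per-unit is C at 39/5; filling with it alone gives 4×39 = 156.
Optimal mix: 1×A + 3×C → memory 24, value 157.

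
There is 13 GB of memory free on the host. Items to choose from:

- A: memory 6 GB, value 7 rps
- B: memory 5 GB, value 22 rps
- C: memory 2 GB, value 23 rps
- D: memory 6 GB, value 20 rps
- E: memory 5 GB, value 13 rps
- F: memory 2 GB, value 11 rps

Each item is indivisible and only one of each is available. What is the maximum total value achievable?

65 rps

Check high-value combinations within 13 GB:
- B+C+D: memory 5+2+6=13, value 22+23+20=65
- B+C+E: memory 5+2+5=12, value 22+23+13=58
- B+C+F: memory 5+2+2=9, value 22+23+11=56
- C+D+E: memory 2+6+5=13, value 23+20+13=56
- C+D+F: memory 2+6+2=10, value 23+20+11=54
Best: 65 rps.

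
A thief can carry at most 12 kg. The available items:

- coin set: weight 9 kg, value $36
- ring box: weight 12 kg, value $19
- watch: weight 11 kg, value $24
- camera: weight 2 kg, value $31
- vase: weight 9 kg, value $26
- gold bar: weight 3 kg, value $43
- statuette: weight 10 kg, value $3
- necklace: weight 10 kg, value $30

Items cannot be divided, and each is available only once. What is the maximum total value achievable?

$79

Check high-value combinations within 12 kg:
- coin set+gold bar: weight 9+3=12, value 36+43=79
- camera+gold bar: weight 2+3=5, value 31+43=74
- vase+gold bar: weight 9+3=12, value 26+43=69
- coin set+camera: weight 9+2=11, value 36+31=67
- camera+necklace: weight 2+10=12, value 31+30=61
Best: $79.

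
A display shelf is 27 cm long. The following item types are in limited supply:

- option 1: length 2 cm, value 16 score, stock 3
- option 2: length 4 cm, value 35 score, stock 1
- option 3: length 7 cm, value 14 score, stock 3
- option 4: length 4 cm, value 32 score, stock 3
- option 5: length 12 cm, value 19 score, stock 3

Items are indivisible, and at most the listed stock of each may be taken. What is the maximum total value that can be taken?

Top feasible selections:
- 3×option 1 + 1×option 2 + 3×option 4: length 22, value 179
- 2×option 1 + 1×option 2 + 1×option 3 + 3×option 4: length 27, value 177
- 2×option 1 + 1×option 2 + 3×option 4: length 20, value 163
- 1×option 1 + 1×option 2 + 1×option 3 + 3×option 4: length 25, value 161
Best: 179 score.

179 score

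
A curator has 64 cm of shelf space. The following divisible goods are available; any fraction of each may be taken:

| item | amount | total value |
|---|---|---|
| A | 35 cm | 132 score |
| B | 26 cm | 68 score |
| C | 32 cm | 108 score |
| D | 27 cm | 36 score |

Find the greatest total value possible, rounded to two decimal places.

Take in order of value per unit:
- A (132/35 per unit): all 35 → value 132, running total 132.00
- C (108/32 per unit): 29 of 32 → value 29×108/32 = 97.8750, running total 229.88
Total 229.88.

229.88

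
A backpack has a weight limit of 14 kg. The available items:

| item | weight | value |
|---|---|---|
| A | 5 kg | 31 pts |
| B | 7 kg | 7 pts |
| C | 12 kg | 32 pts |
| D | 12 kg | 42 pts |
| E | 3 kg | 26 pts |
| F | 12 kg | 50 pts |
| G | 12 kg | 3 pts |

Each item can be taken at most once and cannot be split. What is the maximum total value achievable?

57 pts

Check high-value combinations within 14 kg:
- A+E: weight 5+3=8, value 31+26=57
- F: weight 12, value 50
- D: weight 12, value 42
- A+B: weight 5+7=12, value 31+7=38
Best: 57 pts.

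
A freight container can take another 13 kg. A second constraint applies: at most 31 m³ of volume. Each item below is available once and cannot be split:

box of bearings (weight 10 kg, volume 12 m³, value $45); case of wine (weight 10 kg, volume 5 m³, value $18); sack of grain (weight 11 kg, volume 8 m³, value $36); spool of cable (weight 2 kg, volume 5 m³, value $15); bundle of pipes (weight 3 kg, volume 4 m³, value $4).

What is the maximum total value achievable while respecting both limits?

Feasible sets respecting both limits:
- box of bearings+spool of cable: weight 12, volume 17, value 60
- sack of grain+spool of cable: weight 13, volume 13, value 51
- box of bearings+bundle of pipes: weight 13, volume 16, value 49
- box of bearings: weight 10, volume 12, value 45
Best: $60.

$60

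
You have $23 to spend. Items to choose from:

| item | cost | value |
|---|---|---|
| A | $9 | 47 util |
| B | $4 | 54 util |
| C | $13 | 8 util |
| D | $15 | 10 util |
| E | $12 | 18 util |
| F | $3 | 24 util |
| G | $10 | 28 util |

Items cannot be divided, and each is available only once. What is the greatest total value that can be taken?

129 util

Check high-value combinations within $23:
- A+B+G: cost 9+4+10=23, value 47+54+28=129
- A+B+F: cost 9+4+3=16, value 47+54+24=125
- B+F+G: cost 4+3+10=17, value 54+24+28=106
- A+B: cost 9+4=13, value 47+54=101
- A+F+G: cost 9+3+10=22, value 47+24+28=99
Best: 129 util.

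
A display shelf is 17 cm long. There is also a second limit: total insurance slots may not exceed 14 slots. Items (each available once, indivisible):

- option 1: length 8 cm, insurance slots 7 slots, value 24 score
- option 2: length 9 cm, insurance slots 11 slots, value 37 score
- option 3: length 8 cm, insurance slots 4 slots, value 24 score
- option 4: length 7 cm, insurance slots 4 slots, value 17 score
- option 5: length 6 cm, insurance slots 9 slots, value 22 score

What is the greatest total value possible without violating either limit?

48 score

Feasible sets respecting both limits:
- option 1+option 3: length 16, insurance slots 11, value 48
- option 3+option 5: length 14, insurance slots 13, value 46
- option 1+option 4: length 15, insurance slots 11, value 41
- option 3+option 4: length 15, insurance slots 8, value 41
Best: 48 score.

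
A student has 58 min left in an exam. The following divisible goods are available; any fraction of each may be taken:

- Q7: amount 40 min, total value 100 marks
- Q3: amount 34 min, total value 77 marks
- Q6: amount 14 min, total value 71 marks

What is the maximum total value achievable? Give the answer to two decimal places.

Take in order of value per unit:
- Q6 (71/14 per unit): all 14 → value 71, running total 71.00
- Q7 (100/40 per unit): all 40 → value 100, running total 171.00
- Q3 (77/34 per unit): 4 of 34 → value 4×77/34 = 9.0588, running total 180.06
Total 180.06.

180.06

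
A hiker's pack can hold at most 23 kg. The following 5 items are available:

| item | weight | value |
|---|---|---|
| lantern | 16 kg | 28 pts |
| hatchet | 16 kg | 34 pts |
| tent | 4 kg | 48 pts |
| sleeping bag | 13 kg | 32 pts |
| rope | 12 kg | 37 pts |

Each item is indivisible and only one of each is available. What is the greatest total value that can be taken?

85 pts

Check high-value combinations within 23 kg:
- tent+rope: weight 4+12=16, value 48+37=85
- hatchet+tent: weight 16+4=20, value 34+48=82
- tent+sleeping bag: weight 4+13=17, value 48+32=80
Best: 85 pts.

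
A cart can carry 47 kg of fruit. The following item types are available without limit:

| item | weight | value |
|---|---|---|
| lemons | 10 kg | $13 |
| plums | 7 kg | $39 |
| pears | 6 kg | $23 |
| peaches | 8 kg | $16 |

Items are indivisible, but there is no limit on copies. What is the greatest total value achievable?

$241

Best value-per-unit is plums at 39/7; filling with it alone gives 6×39 = 234.
Optimal mix: 5×plums + 2×pears → weight 47, value 241.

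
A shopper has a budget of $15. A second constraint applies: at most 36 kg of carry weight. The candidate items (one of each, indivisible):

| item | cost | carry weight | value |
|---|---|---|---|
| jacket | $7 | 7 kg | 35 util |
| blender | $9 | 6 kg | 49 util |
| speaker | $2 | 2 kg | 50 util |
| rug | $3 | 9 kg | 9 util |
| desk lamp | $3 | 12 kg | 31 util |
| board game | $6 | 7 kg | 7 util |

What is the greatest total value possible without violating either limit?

130 util

Feasible sets respecting both limits:
- blender+speaker+desk lamp: cost 14, carry weight 20, value 130
- jacket+speaker+rug+desk lamp: cost 15, carry weight 30, value 125
- jacket+speaker+desk lamp: cost 12, carry weight 21, value 116
- blender+speaker+rug: cost 14, carry weight 17, value 108
Best: 130 util.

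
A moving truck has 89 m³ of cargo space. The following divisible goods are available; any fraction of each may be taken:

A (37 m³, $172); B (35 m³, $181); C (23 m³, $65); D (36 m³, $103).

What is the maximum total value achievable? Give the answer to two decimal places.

Take in order of value per unit:
- B (181/35 per unit): all 35 → value 181, running total 181.00
- A (172/37 per unit): all 37 → value 172, running total 353.00
- D (103/36 per unit): 17 of 36 → value 17×103/36 = 48.6389, running total 401.64
Total 401.64.

401.64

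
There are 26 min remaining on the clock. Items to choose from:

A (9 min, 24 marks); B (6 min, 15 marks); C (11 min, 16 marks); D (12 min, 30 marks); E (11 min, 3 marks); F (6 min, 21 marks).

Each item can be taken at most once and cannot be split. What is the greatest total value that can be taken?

This is a 0/1 knapsack; check combinations near the capacity.
- B+D+F: time 6+12+6=24, value 15+30+21=66
- A+C+F: time 9+11+6=26, value 24+16+21=61
- A+B+F: time 9+6+6=21, value 24+15+21=60
Best: 66 marks.

66 marks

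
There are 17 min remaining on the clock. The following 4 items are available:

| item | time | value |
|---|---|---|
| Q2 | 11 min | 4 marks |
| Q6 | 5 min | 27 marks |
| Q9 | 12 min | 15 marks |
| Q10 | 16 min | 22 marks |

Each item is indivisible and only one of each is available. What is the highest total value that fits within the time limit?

Check high-value combinations within 17 min:
- Q6+Q9: time 5+12=17, value 27+15=42
- Q2+Q6: time 11+5=16, value 4+27=31
- Q6: time 5, value 27
- Q10: time 16, value 22
Best: 42 marks.

42 marks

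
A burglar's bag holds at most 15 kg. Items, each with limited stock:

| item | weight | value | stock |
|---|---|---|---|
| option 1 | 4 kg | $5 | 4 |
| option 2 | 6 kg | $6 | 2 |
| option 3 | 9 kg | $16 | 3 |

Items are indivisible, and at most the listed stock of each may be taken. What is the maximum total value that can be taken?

Best selections within weight 15 and stock limits:
- 1×option 2 + 1×option 3: weight 15, value 22
- 1×option 1 + 1×option 3: weight 13, value 21
Best: $22.

$22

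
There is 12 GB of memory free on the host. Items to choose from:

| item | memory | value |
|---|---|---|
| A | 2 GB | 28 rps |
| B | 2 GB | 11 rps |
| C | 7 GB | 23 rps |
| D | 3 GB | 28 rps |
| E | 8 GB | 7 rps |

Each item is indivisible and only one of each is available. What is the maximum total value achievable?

79 rps

Check high-value combinations within 12 GB:
- A+C+D: memory 2+7+3=12, value 28+23+28=79
- A+B+D: memory 2+2+3=7, value 28+11+28=67
- A+B+C: memory 2+2+7=11, value 28+11+23=62
- B+C+D: memory 2+7+3=12, value 11+23+28=62
Best: 79 rps.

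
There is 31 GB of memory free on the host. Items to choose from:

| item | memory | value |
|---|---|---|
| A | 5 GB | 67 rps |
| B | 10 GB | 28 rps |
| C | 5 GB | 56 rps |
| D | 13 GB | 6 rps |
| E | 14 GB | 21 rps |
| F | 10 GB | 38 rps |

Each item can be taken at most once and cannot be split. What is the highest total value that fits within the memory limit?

Check high-value combinations within 31 GB:
- A+B+C+F: memory 5+10+5+10=30, value 67+28+56+38=189
- A+C+F: memory 5+5+10=20, value 67+56+38=161
- A+B+C: memory 5+10+5=20, value 67+28+56=151
- A+C+E: memory 5+5+14=24, value 67+56+21=144
Best: 189 rps.

189 rps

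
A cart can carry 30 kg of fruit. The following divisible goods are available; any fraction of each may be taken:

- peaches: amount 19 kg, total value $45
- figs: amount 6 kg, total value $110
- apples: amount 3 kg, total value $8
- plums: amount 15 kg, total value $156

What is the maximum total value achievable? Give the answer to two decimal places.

Take in order of value per unit:
- figs (110/6 per unit): all 6 → value 110, running total 110.00
- plums (156/15 per unit): all 15 → value 156, running total 266.00
- apples (8/3 per unit): all 3 → value 8, running total 274.00
- peaches (45/19 per unit): 6 of 19 → value 6×45/19 = 14.2105, running total 288.21
Total 288.21.

288.21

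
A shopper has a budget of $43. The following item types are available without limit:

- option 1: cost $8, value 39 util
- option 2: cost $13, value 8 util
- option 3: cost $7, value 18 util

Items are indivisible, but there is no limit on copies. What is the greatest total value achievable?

Best value-per-unit is option 1 at 39/8, and filling with it alone uses cost 5×8=40. No mix of the others beats 5×39 = 195.

195 util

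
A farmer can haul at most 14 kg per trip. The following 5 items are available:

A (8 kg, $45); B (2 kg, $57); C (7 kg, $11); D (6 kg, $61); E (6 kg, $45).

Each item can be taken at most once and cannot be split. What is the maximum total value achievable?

Check high-value combinations within 14 kg:
- B+D+E: weight 2+6+6=14, value 57+61+45=163
- B+D: weight 2+6=8, value 57+61=118
- D+E: weight 6+6=12, value 61+45=106
- A+D: weight 8+6=14, value 45+61=106
- B+E: weight 2+6=8, value 57+45=102
Best: $163.

$163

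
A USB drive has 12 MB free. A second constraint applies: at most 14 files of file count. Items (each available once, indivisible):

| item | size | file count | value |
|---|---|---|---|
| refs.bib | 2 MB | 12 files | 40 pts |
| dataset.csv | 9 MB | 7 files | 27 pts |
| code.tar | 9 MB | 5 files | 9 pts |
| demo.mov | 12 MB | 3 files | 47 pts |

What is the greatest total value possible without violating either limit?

47 pts

Feasible sets respecting both limits:
- demo.mov: size 12, file count 3, value 47
- refs.bib: size 2, file count 12, value 40
- dataset.csv: size 9, file count 7, value 27
- code.tar: size 9, file count 5, value 9
Best: 47 pts.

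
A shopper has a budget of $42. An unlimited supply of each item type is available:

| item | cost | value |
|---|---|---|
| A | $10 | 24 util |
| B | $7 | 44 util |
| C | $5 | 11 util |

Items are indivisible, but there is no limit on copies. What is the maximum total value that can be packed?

264 util

Best value-per-unit is B at 44/7, and filling with it alone uses cost 6×7=42. No mix of the others beats 6×44 = 264.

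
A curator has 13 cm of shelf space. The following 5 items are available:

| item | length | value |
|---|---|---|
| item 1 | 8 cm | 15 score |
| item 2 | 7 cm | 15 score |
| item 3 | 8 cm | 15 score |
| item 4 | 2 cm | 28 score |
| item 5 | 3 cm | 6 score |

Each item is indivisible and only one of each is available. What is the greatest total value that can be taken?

49 score

Check high-value combinations within 13 cm:
- item 2+item 4+item 5: length 7+2+3=12, value 15+28+6=49
- item 1+item 4+item 5: length 8+2+3=13, value 15+28+6=49
- item 3+item 4+item 5: length 8+2+3=13, value 15+28+6=49
Best: 49 score.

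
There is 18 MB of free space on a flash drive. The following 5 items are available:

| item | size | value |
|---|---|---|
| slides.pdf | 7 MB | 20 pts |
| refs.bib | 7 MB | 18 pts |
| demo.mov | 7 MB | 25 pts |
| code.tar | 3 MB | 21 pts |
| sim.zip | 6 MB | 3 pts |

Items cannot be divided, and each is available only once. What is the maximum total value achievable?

66 pts

Check high-value combinations within 18 MB:
- slides.pdf+demo.mov+code.tar: size 7+7+3=17, value 20+25+21=66
- refs.bib+demo.mov+code.tar: size 7+7+3=17, value 18+25+21=64
- slides.pdf+refs.bib+code.tar: size 7+7+3=17, value 20+18+21=59
- demo.mov+code.tar+sim.zip: size 7+3+6=16, value 25+21+3=49
- demo.mov+code.tar: size 7+3=10, value 25+21=46
Best: 66 pts.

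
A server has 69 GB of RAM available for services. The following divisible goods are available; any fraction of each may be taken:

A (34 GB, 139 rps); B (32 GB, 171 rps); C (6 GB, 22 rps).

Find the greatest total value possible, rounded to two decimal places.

Take in order of value per unit:
- B (171/32 per unit): all 32 → value 171, running total 171.00
- A (139/34 per unit): all 34 → value 139, running total 310.00
- C (22/6 per unit): 3 of 6 → value 3×22/6 = 11.0000, running total 321.00
Total 321.00.

321.00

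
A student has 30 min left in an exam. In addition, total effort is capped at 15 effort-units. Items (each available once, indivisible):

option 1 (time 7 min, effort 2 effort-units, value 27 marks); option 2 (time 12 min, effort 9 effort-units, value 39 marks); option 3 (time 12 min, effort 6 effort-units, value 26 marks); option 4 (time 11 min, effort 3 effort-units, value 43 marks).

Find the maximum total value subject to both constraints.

109 marks

Feasible sets respecting both limits:
- option 1+option 2+option 4: time 30, effort 14, value 109
- option 1+option 3+option 4: time 30, effort 11, value 96
- option 2+option 4: time 23, effort 12, value 82
- option 1+option 4: time 18, effort 5, value 70
Best: 109 marks.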